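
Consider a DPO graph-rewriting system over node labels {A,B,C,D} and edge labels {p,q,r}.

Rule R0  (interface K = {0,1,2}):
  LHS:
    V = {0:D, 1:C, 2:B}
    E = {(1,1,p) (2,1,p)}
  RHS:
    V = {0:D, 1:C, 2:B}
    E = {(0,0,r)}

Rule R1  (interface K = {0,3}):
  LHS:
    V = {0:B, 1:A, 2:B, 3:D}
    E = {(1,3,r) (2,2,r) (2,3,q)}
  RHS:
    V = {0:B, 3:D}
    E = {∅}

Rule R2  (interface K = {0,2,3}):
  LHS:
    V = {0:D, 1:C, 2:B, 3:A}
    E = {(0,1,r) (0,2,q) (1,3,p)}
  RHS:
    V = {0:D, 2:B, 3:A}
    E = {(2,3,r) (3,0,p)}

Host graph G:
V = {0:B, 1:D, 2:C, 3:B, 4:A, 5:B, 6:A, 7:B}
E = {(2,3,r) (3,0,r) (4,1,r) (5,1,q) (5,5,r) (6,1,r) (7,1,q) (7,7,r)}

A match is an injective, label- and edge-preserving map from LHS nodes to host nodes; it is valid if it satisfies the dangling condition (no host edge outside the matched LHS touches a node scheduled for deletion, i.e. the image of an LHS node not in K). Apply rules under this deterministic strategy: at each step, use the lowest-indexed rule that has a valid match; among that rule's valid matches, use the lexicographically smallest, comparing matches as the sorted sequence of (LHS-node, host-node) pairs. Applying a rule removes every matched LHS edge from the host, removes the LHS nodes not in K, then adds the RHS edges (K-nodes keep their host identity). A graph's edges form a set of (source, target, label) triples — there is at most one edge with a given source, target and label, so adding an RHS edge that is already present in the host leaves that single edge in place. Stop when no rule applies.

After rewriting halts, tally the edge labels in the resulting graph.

[0] host  ⇒  8 nodes, 8 edges  {2-r->3 3-r->0 4-r->1 5-q->1 5-r->5 6-r->1 7-q->1 7-r->7}
[1] R1 @ {0↦0, 1↦4, 2↦5, 3↦1}  ⇒  6 nodes, 5 edges  {2-r->3 3-r->0 6-r->1 7-q->1 7-r->7}
[2] R1 @ {0↦0, 1↦6, 2↦7, 3↦1}  ⇒  4 nodes, 2 edges  {2-r->3 3-r->0}
normal form: no rule applies after step 2
NF edges: [(2, 3, 'r'), (3, 0, 'r')]

Answer: r:2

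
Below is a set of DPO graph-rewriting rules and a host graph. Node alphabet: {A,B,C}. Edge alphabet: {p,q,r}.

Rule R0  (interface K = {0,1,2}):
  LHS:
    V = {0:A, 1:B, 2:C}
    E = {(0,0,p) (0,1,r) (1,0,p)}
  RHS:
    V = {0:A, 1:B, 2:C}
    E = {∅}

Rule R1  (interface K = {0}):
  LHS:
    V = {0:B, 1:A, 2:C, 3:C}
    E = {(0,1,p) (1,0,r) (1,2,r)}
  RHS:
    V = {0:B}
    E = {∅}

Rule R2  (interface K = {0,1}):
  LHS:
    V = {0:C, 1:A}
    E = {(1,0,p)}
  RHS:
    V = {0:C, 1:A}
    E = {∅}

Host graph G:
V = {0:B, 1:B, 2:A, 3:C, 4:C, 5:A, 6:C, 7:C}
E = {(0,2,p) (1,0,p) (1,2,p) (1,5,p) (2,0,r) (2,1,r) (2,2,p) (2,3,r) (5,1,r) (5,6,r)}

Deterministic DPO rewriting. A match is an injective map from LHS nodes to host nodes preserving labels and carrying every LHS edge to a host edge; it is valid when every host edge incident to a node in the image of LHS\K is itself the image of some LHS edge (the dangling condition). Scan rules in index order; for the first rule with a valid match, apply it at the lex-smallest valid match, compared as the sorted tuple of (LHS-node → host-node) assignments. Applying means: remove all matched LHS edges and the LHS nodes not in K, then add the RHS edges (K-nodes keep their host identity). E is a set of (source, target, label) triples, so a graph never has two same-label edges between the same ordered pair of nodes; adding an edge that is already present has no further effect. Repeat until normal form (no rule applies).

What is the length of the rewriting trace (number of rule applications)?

[0] host  ⇒  8 nodes, 10 edges  {0-p->2 1-p->0 1-p->2 1-p->5 2-r->0 2-r->1 2-p->2 2-r->3 5-r->1 5-r->6}
[1] R0 @ {0↦2, 1↦0, 2↦3}  ⇒  8 nodes, 7 edges  {1-p->0 1-p->2 1-p->5 2-r->1 2-r->3 5-r->1 5-r->6}
[2] R1 @ {0↦1, 1↦2, 2↦3, 3↦4}  ⇒  5 nodes, 4 edges  {1-p->0 1-p->5 5-r->1 5-r->6}
[3] R1 @ {0↦1, 1↦5, 2↦6, 3↦7}  ⇒  2 nodes, 1 edges  {1-p->0}
final graph: no rule applies after step 3

Answer: 3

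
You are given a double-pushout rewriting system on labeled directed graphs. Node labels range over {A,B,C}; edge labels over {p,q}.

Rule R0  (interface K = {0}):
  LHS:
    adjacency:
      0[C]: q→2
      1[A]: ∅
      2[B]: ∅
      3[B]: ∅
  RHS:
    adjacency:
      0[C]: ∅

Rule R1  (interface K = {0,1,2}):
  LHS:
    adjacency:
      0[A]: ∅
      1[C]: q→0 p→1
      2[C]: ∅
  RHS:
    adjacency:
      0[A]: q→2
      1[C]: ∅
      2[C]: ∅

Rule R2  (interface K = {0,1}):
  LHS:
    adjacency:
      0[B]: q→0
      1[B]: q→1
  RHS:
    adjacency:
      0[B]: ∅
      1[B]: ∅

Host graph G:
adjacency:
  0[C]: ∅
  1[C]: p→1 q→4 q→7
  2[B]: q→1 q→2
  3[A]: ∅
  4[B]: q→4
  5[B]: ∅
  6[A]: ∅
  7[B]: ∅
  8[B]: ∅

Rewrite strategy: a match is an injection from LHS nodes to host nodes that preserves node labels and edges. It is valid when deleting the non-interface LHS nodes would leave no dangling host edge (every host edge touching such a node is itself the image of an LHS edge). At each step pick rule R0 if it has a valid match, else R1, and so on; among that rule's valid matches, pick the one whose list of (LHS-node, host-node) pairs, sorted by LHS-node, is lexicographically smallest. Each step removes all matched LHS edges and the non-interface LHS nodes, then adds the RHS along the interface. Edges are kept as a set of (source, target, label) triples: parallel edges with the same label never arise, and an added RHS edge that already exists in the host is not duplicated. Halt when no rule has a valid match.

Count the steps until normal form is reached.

initial: |V|=9 |E|=6  E = 1-p->1 1-q->4 1-q->7 2-q->1 2-q->2 4-q->4
step 1: apply R0 at {0↦1, 1↦3, 2↦7, 3↦5}  → |V|=6 |E|=5  E = 1-p->1 1-q->4 2-q->1 2-q->2 4-q->4
step 2: apply R2 at {0↦2, 1↦4}  → |V|=6 |E|=3  E = 1-p->1 1-q->4 2-q->1
step 3: apply R0 at {0↦1, 1↦6, 2↦4, 3↦8}  → |V|=3 |E|=2  E = 1-p->1 2-q->1
halt: no rule applies after step 3

Answer: 3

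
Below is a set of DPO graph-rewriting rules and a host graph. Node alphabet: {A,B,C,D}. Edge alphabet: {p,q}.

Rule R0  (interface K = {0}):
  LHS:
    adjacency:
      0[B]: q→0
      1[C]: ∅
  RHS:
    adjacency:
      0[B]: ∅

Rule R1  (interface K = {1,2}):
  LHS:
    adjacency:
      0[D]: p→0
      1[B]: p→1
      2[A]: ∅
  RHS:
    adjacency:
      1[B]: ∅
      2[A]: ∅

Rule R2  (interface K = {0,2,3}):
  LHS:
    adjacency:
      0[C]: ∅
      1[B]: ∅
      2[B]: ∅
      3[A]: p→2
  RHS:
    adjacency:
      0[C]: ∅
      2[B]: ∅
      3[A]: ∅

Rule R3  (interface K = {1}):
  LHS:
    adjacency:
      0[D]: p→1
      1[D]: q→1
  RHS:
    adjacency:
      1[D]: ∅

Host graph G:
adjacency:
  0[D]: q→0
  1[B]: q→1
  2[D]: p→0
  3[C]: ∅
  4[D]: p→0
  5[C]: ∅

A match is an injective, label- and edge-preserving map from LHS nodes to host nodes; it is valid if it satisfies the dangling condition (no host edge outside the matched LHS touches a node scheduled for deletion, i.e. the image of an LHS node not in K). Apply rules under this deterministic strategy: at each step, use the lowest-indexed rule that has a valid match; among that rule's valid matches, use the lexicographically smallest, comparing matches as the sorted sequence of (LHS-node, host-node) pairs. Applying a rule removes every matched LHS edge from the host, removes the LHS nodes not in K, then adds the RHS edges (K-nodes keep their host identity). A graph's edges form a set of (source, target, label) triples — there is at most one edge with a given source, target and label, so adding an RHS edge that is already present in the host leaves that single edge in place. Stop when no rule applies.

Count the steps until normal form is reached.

Answer: 2

Derivation:
start.  V:6 E:4  edges: 0-q->0 1-q->1 2-p->0 4-p->0
1. fire R0 via {0↦1, 1↦3}  →  V:5 E:3  edges: 0-q->0 2-p->0 4-p->0
2. fire R3 via {0↦2, 1↦0}  →  V:4 E:1  edges: 4-p->0
halt: no rule applies after step 2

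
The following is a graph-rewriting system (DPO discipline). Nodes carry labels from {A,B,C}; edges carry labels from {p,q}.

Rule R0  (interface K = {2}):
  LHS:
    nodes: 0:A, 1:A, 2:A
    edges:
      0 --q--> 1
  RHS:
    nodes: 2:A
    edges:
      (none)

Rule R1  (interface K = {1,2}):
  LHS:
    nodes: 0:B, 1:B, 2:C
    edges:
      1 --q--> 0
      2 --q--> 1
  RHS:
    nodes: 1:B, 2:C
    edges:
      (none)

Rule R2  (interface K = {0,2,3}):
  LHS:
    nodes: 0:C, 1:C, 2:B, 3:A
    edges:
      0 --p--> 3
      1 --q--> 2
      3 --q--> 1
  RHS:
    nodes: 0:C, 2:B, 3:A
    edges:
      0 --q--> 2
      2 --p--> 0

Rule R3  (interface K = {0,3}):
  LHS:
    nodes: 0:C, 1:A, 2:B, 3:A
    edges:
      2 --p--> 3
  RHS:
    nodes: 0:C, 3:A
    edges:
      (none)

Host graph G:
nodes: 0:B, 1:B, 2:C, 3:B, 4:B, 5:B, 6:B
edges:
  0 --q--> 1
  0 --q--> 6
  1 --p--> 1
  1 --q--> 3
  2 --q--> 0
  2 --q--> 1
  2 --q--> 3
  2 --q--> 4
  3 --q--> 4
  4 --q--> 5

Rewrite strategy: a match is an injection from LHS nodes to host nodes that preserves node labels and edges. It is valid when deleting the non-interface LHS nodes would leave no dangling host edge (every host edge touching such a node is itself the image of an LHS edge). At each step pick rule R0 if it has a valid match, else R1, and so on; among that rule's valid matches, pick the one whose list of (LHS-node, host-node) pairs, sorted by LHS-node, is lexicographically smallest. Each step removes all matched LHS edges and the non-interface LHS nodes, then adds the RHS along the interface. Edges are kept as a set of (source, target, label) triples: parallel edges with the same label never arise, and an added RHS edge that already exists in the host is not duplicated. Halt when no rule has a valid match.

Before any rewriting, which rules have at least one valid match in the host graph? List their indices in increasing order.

R0: no valid match — LHS pattern not found
R1: 2 valid matches — {0↦5, 1↦4, 2↦2}, {0↦6, 1↦0, 2↦2}
R2: no valid match — LHS pattern not found
R3: no valid match — LHS pattern not found

Answer: [R1]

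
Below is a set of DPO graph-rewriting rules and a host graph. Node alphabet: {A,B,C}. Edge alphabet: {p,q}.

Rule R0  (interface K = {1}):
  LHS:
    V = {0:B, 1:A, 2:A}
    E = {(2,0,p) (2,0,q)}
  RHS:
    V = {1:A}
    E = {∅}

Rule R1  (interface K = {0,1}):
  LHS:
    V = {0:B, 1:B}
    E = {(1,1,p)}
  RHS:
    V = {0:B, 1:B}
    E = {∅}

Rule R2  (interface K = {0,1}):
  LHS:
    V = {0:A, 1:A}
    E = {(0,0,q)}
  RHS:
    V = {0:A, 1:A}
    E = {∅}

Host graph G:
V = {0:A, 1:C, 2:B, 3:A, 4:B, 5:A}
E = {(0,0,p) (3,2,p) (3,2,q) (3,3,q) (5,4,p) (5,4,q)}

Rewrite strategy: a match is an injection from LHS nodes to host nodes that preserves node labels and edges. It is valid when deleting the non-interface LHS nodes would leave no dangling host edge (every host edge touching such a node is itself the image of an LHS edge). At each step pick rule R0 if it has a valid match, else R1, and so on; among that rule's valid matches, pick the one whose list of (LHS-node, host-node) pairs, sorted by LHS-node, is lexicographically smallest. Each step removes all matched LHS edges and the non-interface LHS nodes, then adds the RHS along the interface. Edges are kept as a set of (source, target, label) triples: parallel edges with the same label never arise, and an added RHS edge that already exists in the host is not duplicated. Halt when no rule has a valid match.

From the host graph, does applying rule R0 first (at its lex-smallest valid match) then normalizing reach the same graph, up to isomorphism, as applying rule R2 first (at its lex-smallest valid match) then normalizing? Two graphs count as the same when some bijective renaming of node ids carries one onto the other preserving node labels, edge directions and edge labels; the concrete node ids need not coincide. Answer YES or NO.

Answer: YES

Rewrite trace:
branch R0-first: apply at {0↦4, 1↦0, 2↦5} → |E|=4, then 2 more step(s) → NF |V|=2 |E|=1 V={0:A, 1:C} E=0-p->0
branch R2-first: apply at {0↦3, 1↦0} → |E|=5, then 2 more step(s) → NF |V|=2 |E|=1 V={0:A, 1:C} E=0-p->0
graphs isomorphic (equal up to label-preserving node renaming)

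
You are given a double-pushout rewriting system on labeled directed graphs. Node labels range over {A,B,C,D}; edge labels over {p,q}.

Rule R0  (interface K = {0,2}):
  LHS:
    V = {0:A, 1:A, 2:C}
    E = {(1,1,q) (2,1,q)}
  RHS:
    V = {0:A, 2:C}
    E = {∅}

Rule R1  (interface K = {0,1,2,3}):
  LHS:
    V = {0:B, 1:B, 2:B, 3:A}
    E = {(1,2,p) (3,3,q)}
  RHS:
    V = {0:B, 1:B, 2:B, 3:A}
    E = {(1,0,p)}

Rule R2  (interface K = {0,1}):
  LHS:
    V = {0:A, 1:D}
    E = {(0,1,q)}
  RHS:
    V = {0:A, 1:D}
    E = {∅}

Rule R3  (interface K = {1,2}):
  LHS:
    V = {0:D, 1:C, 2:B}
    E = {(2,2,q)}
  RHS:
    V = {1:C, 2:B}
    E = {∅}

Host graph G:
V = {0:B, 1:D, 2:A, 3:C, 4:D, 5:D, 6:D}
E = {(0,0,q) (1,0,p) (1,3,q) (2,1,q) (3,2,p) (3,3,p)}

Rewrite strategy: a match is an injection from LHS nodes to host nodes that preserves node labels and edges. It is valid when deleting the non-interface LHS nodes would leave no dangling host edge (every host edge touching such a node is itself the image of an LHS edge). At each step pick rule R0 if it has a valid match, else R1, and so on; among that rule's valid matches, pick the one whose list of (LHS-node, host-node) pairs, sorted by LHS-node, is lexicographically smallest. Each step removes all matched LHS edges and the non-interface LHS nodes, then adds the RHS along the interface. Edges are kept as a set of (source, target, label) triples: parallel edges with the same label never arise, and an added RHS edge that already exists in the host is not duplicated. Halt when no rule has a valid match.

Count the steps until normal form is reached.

Answer: 2

Derivation:
start.  V:7 E:6  edges: 0-q->0 1-p->0 1-q->3 2-q->1 3-p->2 3-p->3
1. fire R2 via {0↦2, 1↦1}  →  V:7 E:5  edges: 0-q->0 1-p->0 1-q->3 3-p->2 3-p->3
2. fire R3 via {0↦4, 1↦3, 2↦0}  →  V:6 E:4  edges: 1-p->0 1-q->3 3-p->2 3-p->3
halt: no rule applies after step 2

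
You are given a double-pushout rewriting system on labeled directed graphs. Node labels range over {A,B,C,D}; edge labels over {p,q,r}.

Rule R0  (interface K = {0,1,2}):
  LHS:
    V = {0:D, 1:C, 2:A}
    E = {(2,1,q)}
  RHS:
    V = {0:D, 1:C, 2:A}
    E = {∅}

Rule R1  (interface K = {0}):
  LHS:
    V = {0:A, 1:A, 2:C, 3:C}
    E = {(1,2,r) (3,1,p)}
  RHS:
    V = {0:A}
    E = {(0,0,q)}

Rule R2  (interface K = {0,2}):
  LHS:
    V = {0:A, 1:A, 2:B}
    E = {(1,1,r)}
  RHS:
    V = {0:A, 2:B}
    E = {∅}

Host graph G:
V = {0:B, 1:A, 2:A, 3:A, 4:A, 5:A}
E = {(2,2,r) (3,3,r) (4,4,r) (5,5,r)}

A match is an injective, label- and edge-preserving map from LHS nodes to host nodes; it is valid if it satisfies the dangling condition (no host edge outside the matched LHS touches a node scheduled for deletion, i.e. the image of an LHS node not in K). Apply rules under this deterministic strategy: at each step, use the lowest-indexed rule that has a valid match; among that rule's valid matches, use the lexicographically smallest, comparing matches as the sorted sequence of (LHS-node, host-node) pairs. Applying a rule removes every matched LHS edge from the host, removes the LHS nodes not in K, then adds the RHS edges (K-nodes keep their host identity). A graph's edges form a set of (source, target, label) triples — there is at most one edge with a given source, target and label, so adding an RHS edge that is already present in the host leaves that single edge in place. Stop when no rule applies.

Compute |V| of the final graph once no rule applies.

[0] host  ⇒  6 nodes, 4 edges  {2-r->2 3-r->3 4-r->4 5-r->5}
[1] R2 @ {0↦1, 1↦2, 2↦0}  ⇒  5 nodes, 3 edges  {3-r->3 4-r->4 5-r->5}
[2] R2 @ {0↦1, 1↦3, 2↦0}  ⇒  4 nodes, 2 edges  {4-r->4 5-r->5}
[3] R2 @ {0↦1, 1↦4, 2↦0}  ⇒  3 nodes, 1 edges  {5-r->5}
[4] R2 @ {0↦1, 1↦5, 2↦0}  ⇒  2 nodes, 0 edges  {∅}
halt: no rule applies after step 4
NF nodes: {0:B, 1:A}

Answer: 2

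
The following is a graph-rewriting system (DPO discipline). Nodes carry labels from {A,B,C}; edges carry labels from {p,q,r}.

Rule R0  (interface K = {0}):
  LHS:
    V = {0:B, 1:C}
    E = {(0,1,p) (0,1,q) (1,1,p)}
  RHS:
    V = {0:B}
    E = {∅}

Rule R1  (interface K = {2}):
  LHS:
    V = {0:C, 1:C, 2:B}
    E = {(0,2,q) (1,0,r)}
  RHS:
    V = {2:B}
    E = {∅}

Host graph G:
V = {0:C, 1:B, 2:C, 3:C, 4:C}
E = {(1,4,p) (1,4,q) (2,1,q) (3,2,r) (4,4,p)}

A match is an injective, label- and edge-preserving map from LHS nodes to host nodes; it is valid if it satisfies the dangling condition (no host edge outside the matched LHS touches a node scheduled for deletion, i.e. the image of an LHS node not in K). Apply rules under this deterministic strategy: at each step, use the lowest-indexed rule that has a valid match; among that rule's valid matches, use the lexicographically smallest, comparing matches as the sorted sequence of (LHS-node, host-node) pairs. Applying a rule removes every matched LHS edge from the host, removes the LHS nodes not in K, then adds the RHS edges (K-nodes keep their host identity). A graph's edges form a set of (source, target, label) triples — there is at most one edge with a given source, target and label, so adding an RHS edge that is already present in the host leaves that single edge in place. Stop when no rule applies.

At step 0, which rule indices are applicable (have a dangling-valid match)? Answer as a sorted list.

R0: 1 valid match — {0↦1, 1↦4}
R1: 1 valid match — {0↦2, 1↦3, 2↦1}

Answer: [R0,R1]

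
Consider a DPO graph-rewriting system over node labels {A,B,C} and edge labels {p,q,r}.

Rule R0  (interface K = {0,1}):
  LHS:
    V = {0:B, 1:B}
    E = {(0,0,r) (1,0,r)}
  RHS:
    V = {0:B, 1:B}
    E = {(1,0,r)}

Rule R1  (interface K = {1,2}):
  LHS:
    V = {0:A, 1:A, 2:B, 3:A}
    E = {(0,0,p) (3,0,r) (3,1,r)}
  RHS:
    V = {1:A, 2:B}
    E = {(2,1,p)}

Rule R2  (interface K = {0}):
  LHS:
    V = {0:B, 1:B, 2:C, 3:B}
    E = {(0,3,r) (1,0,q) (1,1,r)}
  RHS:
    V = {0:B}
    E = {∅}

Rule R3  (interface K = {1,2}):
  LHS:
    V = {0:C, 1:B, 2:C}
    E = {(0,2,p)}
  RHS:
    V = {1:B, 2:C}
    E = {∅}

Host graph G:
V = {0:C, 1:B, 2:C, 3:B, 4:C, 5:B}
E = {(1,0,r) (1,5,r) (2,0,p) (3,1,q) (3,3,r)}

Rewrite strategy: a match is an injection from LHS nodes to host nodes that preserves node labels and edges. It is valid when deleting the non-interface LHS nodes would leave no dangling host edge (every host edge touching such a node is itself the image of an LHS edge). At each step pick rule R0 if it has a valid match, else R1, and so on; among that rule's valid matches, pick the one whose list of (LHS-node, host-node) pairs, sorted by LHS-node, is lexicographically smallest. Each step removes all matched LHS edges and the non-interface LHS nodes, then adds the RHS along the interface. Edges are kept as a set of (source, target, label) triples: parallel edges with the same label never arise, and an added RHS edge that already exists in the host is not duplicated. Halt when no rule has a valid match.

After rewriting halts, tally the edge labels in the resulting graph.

Answer: r:1

Rewrite trace:
initial: |V|=6 |E|=5  E = 1-r->0 1-r->5 2-p->0 3-q->1 3-r->3
step 1: apply R2 at {0↦1, 1↦3, 2↦4, 3↦5}  → |V|=3 |E|=2  E = 1-r->0 2-p->0
step 2: apply R3 at {0↦2, 1↦1, 2↦0}  → |V|=2 |E|=1  E = 1-r->0
final graph: no rule applies after step 2
NF edges: [(1, 0, 'r')]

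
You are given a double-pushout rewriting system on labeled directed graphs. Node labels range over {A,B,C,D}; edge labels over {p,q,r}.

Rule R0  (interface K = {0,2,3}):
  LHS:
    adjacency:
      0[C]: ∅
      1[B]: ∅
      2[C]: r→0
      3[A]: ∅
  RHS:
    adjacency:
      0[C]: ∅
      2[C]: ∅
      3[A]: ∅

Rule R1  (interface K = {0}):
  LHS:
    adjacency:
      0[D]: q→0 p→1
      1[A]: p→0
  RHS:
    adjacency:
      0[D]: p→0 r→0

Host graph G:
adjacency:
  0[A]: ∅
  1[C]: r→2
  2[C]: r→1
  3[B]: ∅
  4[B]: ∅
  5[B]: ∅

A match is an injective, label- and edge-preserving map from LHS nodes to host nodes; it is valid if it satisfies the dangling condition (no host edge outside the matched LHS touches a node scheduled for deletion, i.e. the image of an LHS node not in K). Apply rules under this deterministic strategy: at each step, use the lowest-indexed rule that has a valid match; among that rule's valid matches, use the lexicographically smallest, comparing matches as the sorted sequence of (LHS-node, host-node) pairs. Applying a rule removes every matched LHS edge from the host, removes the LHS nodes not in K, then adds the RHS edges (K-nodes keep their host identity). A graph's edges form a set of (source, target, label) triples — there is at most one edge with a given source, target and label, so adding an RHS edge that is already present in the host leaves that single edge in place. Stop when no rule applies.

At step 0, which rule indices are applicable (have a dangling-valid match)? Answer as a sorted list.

R0: 6 valid matches — {0↦1, 1↦3, 2↦2, 3↦0}, {0↦1, 1↦4, 2↦2, 3↦0}, {0↦1, 1↦5, 2↦2, 3↦0} (+3 more)
R1: no valid match — LHS pattern not found

Answer: [R0]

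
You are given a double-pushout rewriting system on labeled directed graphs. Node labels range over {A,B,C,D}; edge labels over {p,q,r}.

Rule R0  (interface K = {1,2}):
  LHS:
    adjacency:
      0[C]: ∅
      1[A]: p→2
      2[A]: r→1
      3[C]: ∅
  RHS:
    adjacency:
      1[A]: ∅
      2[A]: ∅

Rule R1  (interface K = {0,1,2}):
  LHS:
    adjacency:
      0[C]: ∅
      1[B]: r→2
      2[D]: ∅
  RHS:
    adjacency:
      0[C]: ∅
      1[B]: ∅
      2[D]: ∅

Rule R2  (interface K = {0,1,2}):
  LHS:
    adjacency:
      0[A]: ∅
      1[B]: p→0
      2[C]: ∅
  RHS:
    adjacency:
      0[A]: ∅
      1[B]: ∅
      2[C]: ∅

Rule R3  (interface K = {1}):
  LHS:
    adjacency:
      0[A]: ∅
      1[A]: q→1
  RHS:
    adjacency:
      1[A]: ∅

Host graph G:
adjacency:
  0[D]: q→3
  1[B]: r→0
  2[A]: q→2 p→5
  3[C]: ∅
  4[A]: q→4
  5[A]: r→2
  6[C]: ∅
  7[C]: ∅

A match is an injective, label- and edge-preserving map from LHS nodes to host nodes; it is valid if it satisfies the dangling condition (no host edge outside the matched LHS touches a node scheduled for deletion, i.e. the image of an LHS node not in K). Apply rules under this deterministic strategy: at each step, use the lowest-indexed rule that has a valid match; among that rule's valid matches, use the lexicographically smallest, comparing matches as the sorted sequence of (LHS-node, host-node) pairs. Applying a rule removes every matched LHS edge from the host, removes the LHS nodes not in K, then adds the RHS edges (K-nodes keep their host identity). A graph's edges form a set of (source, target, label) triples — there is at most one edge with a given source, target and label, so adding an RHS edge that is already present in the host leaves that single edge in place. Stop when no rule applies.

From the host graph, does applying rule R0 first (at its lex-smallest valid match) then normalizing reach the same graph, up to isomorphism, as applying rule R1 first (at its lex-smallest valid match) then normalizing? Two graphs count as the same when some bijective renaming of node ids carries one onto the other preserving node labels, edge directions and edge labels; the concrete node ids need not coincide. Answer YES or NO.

Answer: YES

Rewrite trace:
branch R0-first: apply at {0↦6, 1↦2, 2↦5, 3↦7} → |E|=4, then 3 more step(s) → NF |V|=4 |E|=1 V={0:D, 1:B, 3:C, 4:A} E=0-q->3
branch R1-first: apply at {0↦3, 1↦1, 2↦0} → |E|=5, then 3 more step(s) → NF |V|=4 |E|=1 V={0:D, 1:B, 3:C, 4:A} E=0-q->3
graphs isomorphic (equal up to label-preserving node renaming)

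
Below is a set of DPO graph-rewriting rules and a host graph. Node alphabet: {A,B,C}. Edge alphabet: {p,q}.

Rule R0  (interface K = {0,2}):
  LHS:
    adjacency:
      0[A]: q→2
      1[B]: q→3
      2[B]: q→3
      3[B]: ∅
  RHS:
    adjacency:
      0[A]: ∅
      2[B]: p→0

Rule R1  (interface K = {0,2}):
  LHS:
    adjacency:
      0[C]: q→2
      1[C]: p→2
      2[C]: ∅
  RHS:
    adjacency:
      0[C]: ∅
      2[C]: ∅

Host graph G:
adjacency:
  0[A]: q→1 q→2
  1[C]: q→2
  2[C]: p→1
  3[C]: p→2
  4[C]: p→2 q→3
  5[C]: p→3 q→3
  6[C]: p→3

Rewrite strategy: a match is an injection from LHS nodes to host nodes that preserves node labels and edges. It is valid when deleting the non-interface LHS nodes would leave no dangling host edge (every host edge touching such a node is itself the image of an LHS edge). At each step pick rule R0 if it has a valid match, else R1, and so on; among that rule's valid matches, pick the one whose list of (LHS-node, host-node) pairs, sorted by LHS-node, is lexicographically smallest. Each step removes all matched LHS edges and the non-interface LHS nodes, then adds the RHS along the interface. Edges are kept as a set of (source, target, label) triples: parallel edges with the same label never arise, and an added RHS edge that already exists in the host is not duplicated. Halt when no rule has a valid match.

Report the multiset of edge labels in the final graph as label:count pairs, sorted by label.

[0] host  ⇒  7 nodes, 10 edges  {0-q->1 0-q->2 1-q->2 2-p->1 3-p->2 4-p->2 4-q->3 5-p->3 5-q->3 6-p->3}
[1] R1 @ {0↦4, 1↦6, 2↦3}  ⇒  6 nodes, 8 edges  {0-q->1 0-q->2 1-q->2 2-p->1 3-p->2 4-p->2 5-p->3 5-q->3}
[2] R1 @ {0↦1, 1↦4, 2↦2}  ⇒  5 nodes, 6 edges  {0-q->1 0-q->2 2-p->1 3-p->2 5-p->3 5-q->3}
final graph: no rule applies after step 2
NF edges: [(0, 1, 'q'), (0, 2, 'q'), (2, 1, 'p'), (3, 2, 'p'), (5, 3, 'p'), (5, 3, 'q')]

Answer: p:3 q:3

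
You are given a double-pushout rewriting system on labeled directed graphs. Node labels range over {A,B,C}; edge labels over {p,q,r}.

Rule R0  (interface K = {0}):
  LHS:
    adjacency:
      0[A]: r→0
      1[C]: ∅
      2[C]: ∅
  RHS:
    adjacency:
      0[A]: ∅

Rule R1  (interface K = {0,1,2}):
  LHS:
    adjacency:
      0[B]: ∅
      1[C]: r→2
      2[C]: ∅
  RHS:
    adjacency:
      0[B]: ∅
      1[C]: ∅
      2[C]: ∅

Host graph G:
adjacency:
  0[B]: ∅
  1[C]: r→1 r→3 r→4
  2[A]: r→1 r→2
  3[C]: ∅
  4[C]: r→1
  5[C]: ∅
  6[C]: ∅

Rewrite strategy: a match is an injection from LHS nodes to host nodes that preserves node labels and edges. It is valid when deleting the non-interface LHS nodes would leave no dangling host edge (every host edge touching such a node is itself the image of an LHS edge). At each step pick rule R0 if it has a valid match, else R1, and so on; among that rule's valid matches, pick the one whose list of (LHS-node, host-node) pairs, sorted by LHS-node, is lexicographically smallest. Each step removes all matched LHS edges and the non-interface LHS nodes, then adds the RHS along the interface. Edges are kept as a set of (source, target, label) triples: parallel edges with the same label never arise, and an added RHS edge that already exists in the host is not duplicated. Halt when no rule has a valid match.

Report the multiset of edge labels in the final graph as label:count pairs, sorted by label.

start.  V:7 E:6  edges: 1-r->1 1-r->3 1-r->4 2-r->1 2-r->2 4-r->1
1. fire R0 via {0↦2, 1↦5, 2↦6}  →  V:5 E:5  edges: 1-r->1 1-r->3 1-r->4 2-r->1 4-r->1
2. fire R1 via {0↦0, 1↦1, 2↦3}  →  V:5 E:4  edges: 1-r->1 1-r->4 2-r->1 4-r->1
3. fire R1 via {0↦0, 1↦1, 2↦4}  →  V:5 E:3  edges: 1-r->1 2-r->1 4-r->1
4. fire R1 via {0↦0, 1↦4, 2↦1}  →  V:5 E:2  edges: 1-r->1 2-r->1
normal form: no rule applies after step 4
NF edges: [(1, 1, 'r'), (2, 1, 'r')]

Answer: r:2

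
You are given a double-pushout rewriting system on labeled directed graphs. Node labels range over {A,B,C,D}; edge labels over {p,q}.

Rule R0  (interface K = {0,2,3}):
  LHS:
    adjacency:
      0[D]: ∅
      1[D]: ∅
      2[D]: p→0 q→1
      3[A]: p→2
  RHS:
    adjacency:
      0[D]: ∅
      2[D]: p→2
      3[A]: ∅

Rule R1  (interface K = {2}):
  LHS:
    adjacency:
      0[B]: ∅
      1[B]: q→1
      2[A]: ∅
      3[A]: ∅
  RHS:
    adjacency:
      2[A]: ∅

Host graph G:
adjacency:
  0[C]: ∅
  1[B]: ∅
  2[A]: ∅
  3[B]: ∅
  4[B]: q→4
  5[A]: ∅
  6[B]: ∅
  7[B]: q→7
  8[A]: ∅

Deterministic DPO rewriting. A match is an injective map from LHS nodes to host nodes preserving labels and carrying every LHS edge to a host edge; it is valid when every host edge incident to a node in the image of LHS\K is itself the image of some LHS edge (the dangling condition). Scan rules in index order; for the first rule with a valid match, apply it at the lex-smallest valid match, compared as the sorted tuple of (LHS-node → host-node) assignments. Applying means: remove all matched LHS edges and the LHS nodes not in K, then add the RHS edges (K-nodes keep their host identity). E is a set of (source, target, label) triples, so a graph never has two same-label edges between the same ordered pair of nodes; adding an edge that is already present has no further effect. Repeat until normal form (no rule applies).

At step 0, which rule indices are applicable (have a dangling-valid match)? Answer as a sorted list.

R0: no valid match — LHS pattern not found
R1: 36 valid matches — {0↦1, 1↦4, 2↦2, 3↦5}, {0↦1, 1↦4, 2↦2, 3↦8}, {0↦1, 1↦4, 2↦5, 3↦2} (+33 more)

Answer: [R1]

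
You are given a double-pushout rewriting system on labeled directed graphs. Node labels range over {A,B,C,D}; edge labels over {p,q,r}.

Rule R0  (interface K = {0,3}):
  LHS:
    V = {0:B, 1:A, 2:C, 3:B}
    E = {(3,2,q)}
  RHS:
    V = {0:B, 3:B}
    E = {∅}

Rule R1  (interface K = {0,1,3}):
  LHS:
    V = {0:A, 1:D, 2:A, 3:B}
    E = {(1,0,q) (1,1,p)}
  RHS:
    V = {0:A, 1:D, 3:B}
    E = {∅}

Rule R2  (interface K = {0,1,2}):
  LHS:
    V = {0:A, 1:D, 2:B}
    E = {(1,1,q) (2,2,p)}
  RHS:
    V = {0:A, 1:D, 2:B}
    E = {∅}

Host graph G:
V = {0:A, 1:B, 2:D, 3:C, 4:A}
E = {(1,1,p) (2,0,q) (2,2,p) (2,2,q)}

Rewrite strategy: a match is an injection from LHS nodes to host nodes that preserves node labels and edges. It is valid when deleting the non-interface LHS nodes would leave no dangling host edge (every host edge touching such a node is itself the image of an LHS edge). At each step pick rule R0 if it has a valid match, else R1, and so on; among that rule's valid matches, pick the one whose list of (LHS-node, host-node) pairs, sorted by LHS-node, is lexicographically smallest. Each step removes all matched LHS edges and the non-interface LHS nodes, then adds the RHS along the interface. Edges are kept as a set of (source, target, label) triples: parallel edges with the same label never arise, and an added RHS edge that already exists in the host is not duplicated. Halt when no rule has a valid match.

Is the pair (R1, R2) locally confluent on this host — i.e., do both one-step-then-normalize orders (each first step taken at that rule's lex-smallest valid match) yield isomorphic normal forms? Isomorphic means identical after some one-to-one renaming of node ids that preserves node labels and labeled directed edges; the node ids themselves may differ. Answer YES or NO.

branch R1-first: apply at {0↦0, 1↦2, 2↦4, 3↦1} → |E|=2, then 1 more step(s) → NF |V|=4 |E|=0 V={0:A, 1:B, 2:D, 3:C} E=∅
branch R2-first: apply at {0↦0, 1↦2, 2↦1} → |E|=2, then 1 more step(s) → NF |V|=4 |E|=0 V={0:A, 1:B, 2:D, 3:C} E=∅
graphs isomorphic (equal up to label-preserving node renaming)

Answer: YES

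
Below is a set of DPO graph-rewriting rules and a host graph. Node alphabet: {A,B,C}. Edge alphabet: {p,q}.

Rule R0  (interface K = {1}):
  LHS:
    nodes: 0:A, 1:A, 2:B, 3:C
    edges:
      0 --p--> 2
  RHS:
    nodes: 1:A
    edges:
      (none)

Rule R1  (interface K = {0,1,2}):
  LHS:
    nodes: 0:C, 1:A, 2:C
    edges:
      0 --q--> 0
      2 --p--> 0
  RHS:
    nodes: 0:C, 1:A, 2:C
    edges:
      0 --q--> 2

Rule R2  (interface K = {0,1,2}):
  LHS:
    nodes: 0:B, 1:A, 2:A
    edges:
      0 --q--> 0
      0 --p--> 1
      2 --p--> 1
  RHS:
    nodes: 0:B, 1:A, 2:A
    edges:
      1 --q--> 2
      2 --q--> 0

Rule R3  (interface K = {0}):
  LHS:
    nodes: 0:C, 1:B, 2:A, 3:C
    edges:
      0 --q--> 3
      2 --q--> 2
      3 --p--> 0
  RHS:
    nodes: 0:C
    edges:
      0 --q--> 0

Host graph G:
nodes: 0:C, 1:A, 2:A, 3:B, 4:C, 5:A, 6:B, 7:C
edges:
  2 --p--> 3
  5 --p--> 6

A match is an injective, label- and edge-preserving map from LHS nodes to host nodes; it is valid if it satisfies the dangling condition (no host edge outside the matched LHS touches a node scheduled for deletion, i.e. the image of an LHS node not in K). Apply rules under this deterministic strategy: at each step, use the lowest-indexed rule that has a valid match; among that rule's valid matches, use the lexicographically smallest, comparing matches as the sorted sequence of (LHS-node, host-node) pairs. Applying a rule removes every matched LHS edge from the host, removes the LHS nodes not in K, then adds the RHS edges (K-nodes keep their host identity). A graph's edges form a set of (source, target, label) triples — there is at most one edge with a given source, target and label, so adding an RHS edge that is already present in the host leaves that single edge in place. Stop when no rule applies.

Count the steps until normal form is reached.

[0] host  ⇒  8 nodes, 2 edges  {2-p->3 5-p->6}
[1] R0 @ {0↦2, 1↦1, 2↦3, 3↦0}  ⇒  5 nodes, 1 edges  {5-p->6}
[2] R0 @ {0↦5, 1↦1, 2↦6, 3↦4}  ⇒  2 nodes, 0 edges  {∅}
final graph: no rule applies after step 2

Answer: 2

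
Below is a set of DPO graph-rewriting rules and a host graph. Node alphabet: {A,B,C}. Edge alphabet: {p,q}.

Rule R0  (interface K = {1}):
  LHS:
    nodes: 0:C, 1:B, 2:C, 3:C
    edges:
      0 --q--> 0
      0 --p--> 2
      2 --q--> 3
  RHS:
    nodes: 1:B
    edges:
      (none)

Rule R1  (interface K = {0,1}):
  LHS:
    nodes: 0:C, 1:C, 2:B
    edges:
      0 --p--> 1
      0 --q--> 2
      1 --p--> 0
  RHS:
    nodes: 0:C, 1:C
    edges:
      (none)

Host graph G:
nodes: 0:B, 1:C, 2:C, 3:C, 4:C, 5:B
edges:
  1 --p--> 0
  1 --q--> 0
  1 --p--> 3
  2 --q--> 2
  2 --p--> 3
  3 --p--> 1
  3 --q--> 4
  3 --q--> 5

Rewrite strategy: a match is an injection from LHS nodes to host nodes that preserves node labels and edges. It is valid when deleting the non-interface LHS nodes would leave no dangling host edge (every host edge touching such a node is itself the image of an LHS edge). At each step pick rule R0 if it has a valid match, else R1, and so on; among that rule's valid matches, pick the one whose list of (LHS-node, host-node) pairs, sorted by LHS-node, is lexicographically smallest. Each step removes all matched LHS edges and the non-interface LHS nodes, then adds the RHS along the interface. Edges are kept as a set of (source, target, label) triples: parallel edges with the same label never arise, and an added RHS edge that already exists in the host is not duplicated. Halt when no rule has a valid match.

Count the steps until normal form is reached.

[0] host  ⇒  6 nodes, 8 edges  {1-p->0 1-q->0 1-p->3 2-q->2 2-p->3 3-p->1 3-q->4 3-q->5}
[1] R1 @ {0↦3, 1↦1, 2↦5}  ⇒  5 nodes, 5 edges  {1-p->0 1-q->0 2-q->2 2-p->3 3-q->4}
[2] R0 @ {0↦2, 1↦0, 2↦3, 3↦4}  ⇒  2 nodes, 2 edges  {1-p->0 1-q->0}
final graph: no rule applies after step 2

Answer: 2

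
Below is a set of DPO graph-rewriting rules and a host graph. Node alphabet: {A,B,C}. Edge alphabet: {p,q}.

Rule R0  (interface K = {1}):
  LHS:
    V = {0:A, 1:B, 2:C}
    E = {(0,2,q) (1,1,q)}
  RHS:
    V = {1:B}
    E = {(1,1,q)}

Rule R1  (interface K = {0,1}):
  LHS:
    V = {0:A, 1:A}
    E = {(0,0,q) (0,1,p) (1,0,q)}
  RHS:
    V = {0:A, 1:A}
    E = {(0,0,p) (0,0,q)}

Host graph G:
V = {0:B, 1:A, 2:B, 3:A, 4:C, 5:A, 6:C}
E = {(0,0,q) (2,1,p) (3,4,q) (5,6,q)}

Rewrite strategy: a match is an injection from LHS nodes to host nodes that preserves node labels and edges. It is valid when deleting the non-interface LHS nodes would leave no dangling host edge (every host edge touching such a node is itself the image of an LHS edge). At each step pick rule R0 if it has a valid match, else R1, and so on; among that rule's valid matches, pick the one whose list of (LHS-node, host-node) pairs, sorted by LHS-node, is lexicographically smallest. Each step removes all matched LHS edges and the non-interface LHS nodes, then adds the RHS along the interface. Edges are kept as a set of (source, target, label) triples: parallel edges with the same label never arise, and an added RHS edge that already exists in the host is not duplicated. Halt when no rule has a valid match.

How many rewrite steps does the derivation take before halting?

initial: |V|=7 |E|=4  E = 0-q->0 2-p->1 3-q->4 5-q->6
step 1: apply R0 at {0↦3, 1↦0, 2↦4}  → |V|=5 |E|=3  E = 0-q->0 2-p->1 5-q->6
step 2: apply R0 at {0↦5, 1↦0, 2↦6}  → |V|=3 |E|=2  E = 0-q->0 2-p->1
halt: no rule applies after step 2

Answer: 2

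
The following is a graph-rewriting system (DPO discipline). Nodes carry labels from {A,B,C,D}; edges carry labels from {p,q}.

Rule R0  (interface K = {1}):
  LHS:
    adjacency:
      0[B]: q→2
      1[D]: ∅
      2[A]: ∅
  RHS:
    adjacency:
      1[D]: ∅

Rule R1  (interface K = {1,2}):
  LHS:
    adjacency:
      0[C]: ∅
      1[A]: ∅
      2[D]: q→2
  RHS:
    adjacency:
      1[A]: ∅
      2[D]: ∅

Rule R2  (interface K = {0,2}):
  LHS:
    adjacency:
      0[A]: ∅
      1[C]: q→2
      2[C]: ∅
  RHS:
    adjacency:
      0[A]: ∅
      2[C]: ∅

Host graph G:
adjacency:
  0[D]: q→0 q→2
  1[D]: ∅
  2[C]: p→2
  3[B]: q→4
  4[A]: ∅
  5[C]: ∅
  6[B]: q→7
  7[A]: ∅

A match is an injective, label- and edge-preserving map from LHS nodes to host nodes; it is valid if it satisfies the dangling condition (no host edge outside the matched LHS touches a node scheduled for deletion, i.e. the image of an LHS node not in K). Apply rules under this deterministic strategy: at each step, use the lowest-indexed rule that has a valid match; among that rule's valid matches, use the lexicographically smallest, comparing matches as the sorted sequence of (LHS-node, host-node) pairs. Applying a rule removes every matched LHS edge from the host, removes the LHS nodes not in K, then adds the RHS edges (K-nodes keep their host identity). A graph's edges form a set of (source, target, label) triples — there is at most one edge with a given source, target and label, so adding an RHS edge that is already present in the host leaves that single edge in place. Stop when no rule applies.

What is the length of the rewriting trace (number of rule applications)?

start.  V:8 E:5  edges: 0-q->0 0-q->2 2-p->2 3-q->4 6-q->7
1. fire R0 via {0↦3, 1↦0, 2↦4}  →  V:6 E:4  edges: 0-q->0 0-q->2 2-p->2 6-q->7
2. fire R0 via {0↦6, 1↦0, 2↦7}  →  V:4 E:3  edges: 0-q->0 0-q->2 2-p->2
final graph: no rule applies after step 2

Answer: 2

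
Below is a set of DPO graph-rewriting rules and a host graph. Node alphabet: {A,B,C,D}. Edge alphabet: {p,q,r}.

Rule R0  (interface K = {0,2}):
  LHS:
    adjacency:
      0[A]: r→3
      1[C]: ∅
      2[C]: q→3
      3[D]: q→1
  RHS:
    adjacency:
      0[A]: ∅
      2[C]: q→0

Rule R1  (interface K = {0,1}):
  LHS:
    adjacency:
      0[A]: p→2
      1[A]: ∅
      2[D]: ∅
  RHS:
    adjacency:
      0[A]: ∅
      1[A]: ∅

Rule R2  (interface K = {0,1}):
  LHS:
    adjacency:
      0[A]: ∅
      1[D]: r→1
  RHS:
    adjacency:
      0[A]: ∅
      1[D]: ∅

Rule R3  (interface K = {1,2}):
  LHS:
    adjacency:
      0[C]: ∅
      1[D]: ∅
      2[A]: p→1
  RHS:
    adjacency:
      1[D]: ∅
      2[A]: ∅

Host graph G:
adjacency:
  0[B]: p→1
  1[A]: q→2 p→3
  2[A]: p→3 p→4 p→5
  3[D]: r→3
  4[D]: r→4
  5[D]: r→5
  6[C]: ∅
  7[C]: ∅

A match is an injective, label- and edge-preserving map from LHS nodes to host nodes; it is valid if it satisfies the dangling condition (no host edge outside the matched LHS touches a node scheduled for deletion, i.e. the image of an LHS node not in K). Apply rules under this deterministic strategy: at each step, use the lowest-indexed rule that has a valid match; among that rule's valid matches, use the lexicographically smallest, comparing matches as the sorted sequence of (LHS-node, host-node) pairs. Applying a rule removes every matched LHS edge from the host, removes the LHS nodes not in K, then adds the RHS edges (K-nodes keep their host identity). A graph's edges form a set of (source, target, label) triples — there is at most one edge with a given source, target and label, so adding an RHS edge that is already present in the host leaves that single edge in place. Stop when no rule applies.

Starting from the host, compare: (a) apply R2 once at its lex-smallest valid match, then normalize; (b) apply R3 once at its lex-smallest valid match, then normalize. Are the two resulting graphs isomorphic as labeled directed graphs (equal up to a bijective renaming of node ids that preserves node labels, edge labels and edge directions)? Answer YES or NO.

Answer: YES

Steps:
branch R2-first: apply at {0↦1, 1↦3} → |E|=8, then 6 more step(s) → NF |V|=4 |E|=2 V={0:B, 1:A, 2:A, 7:C} E=0-p->1 1-q->2
branch R3-first: apply at {0↦6, 1↦3, 2↦1} → |E|=8, then 6 more step(s) → NF |V|=4 |E|=2 V={0:B, 1:A, 2:A, 7:C} E=0-p->1 1-q->2
graphs isomorphic (equal up to label-preserving node renaming)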